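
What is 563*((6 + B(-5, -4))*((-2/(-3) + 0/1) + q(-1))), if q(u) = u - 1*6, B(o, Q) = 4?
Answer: -106970/3 ≈ -35657.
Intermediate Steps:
q(u) = -6 + u (q(u) = u - 6 = -6 + u)
563*((6 + B(-5, -4))*((-2/(-3) + 0/1) + q(-1))) = 563*((6 + 4)*((-2/(-3) + 0/1) + (-6 - 1))) = 563*(10*((-2*(-⅓) + 0*1) - 7)) = 563*(10*((⅔ + 0) - 7)) = 563*(10*(⅔ - 7)) = 563*(10*(-19/3)) = 563*(-190/3) = -106970/3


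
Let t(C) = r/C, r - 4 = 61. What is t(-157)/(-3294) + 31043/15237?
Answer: 1783902911/875548494 ≈ 2.0375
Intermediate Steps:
r = 65 (r = 4 + 61 = 65)
t(C) = 65/C
t(-157)/(-3294) + 31043/15237 = (65/(-157))/(-3294) + 31043/15237 = (65*(-1/157))*(-1/3294) + 31043*(1/15237) = -65/157*(-1/3294) + 31043/15237 = 65/517158 + 31043/15237 = 1783902911/875548494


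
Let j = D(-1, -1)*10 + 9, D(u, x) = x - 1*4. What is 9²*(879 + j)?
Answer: 67878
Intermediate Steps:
D(u, x) = -4 + x (D(u, x) = x - 4 = -4 + x)
j = -41 (j = (-4 - 1)*10 + 9 = -5*10 + 9 = -50 + 9 = -41)
9²*(879 + j) = 9²*(879 - 41) = 81*838 = 67878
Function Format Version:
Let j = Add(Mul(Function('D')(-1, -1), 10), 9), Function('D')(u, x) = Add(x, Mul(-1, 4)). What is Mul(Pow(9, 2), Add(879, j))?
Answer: 67878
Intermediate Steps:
Function('D')(u, x) = Add(-4, x) (Function('D')(u, x) = Add(x, -4) = Add(-4, x))
j = -41 (j = Add(Mul(Add(-4, -1), 10), 9) = Add(Mul(-5, 10), 9) = Add(-50, 9) = -41)
Mul(Pow(9, 2), Add(879, j)) = Mul(Pow(9, 2), Add(879, -41)) = Mul(81, 838) = 67878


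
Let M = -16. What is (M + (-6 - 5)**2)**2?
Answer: 11025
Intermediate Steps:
(M + (-6 - 5)**2)**2 = (-16 + (-6 - 5)**2)**2 = (-16 + (-11)**2)**2 = (-16 + 121)**2 = 105**2 = 11025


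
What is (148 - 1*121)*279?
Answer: 7533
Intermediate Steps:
(148 - 1*121)*279 = (148 - 121)*279 = 27*279 = 7533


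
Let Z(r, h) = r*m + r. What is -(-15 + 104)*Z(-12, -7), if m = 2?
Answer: 3204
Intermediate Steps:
Z(r, h) = 3*r (Z(r, h) = r*2 + r = 2*r + r = 3*r)
-(-15 + 104)*Z(-12, -7) = -(-15 + 104)*3*(-12) = -89*(-36) = -1*(-3204) = 3204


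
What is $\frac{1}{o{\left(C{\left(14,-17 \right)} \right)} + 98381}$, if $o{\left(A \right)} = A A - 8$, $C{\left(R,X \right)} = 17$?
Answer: $\frac{1}{98662} \approx 1.0136 \cdot 10^{-5}$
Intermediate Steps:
$o{\left(A \right)} = -8 + A^{2}$ ($o{\left(A \right)} = A^{2} - 8 = -8 + A^{2}$)
$\frac{1}{o{\left(C{\left(14,-17 \right)} \right)} + 98381} = \frac{1}{\left(-8 + 17^{2}\right) + 98381} = \frac{1}{\left(-8 + 289\right) + 98381} = \frac{1}{281 + 98381} = \frac{1}{98662}$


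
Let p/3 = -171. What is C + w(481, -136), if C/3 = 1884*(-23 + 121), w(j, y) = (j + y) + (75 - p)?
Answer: 554829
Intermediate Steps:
p = -513 (p = 3*(-171) = -513)
w(j, y) = 588 + j + y (w(j, y) = (j + y) + (75 - 1*(-513)) = (j + y) + (75 + 513) = (j + y) + 588 = 588 + j + y)
C = 553896 (C = 3*(1884*(-23 + 121)) = 3*(1884*98) = 3*184632 = 553896)
C + w(481, -136) = 553896 + (588 + 481 - 136) = 553896 + 933 = 554829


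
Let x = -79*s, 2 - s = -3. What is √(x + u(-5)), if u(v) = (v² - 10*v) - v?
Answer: 3*I*√35 ≈ 17.748*I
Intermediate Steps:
s = 5 (s = 2 - 1*(-3) = 2 + 3 = 5)
u(v) = v² - 11*v
x = -395 (x = -79*5 = -395)
√(x + u(-5)) = √(-395 - 5*(-11 - 5)) = √(-395 - 5*(-16)) = √(-395 + 80) = √(-315) = 3*I*√35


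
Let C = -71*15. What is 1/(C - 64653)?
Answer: -1/65718 ≈ -1.5217e-5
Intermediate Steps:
C = -1065
1/(C - 64653) = 1/(-1065 - 64653) = 1/(-65718) = -1/65718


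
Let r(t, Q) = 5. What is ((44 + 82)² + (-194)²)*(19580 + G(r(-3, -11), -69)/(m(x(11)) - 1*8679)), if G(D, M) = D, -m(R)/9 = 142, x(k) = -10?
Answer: 10432595439160/9957 ≈ 1.0478e+9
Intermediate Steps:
m(R) = -1278 (m(R) = -9*142 = -1278)
((44 + 82)² + (-194)²)*(19580 + G(r(-3, -11), -69)/(m(x(11)) - 1*8679)) = ((44 + 82)² + (-194)²)*(19580 + 5/(-1278 - 1*8679)) = (126² + 37636)*(19580 + 5/(-1278 - 8679)) = (15876 + 37636)*(19580 + 5/(-9957)) = 53512*(19580 + 5*(-1/9957)) = 53512*(19580 - 5/9957) = 53512*(194958055/9957) = 10432595439160/9957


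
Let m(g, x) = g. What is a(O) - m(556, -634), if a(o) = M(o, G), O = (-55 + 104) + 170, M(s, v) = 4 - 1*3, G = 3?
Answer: -555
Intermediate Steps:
M(s, v) = 1 (M(s, v) = 4 - 3 = 1)
O = 219 (O = 49 + 170 = 219)
a(o) = 1
a(O) - m(556, -634) = 1 - 1*556 = 1 - 556 = -555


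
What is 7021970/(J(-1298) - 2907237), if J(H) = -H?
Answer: -7021970/2905939 ≈ -2.4164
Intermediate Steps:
7021970/(J(-1298) - 2907237) = 7021970/(-1*(-1298) - 2907237) = 7021970/(1298 - 2907237) = 7021970/(-2905939) = 7021970*(-1/2905939) = -7021970/2905939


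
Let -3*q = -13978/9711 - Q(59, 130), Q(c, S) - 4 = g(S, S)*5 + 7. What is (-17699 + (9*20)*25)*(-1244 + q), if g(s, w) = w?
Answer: 393442431097/29133 ≈ 1.3505e+7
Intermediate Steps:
Q(c, S) = 11 + 5*S (Q(c, S) = 4 + (S*5 + 7) = 4 + (5*S + 7) = 4 + (7 + 5*S) = 11 + 5*S)
q = 6432949/29133 (q = -(-13978/9711 - (11 + 5*130))/3 = -(-13978*1/9711 - (11 + 650))/3 = -(-13978/9711 - 1*661)/3 = -(-13978/9711 - 661)/3 = -⅓*(-6432949/9711) = 6432949/29133 ≈ 220.81)
(-17699 + (9*20)*25)*(-1244 + q) = (-17699 + (9*20)*25)*(-1244 + 6432949/29133) = (-17699 + 180*25)*(-29808503/29133) = (-17699 + 4500)*(-29808503/29133) = -13199*(-29808503/29133) = 393442431097/29133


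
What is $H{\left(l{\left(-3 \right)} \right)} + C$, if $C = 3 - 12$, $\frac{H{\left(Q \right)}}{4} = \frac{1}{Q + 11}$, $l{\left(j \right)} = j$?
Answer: $- \frac{17}{2} \approx -8.5$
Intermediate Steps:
$H{\left(Q \right)} = \frac{4}{11 + Q}$ ($H{\left(Q \right)} = \frac{4}{Q + 11} = \frac{4}{11 + Q}$)
$C = -9$ ($C = 3 - 12 = -9$)
$H{\left(l{\left(-3 \right)} \right)} + C = \frac{4}{11 - 3} - 9 = \frac{4}{8} - 9 = 4 \cdot \frac{1}{8} - 9 = \frac{1}{2} - 9 = - \frac{17}{2}$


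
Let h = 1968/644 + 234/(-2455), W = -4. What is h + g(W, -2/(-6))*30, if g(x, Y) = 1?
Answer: 13027836/395255 ≈ 32.961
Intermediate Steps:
h = 1170186/395255 (h = 1968*(1/644) + 234*(-1/2455) = 492/161 - 234/2455 = 1170186/395255 ≈ 2.9606)
h + g(W, -2/(-6))*30 = 1170186/395255 + 1*30 = 1170186/395255 + 30 = 13027836/395255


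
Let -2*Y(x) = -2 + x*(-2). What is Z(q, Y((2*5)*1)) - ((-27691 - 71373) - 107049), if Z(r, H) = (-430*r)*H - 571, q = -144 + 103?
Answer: 399472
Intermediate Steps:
q = -41
Y(x) = 1 + x (Y(x) = -(-2 + x*(-2))/2 = -(-2 - 2*x)/2 = 1 + x)
Z(r, H) = -571 - 430*H*r (Z(r, H) = -430*H*r - 571 = -571 - 430*H*r)
Z(q, Y((2*5)*1)) - ((-27691 - 71373) - 107049) = (-571 - 430*(1 + (2*5)*1)*(-41)) - ((-27691 - 71373) - 107049) = (-571 - 430*(1 + 10*1)*(-41)) - (-99064 - 107049) = (-571 - 430*(1 + 10)*(-41)) - 1*(-206113) = (-571 - 430*11*(-41)) + 206113 = (-571 + 193930) + 206113 = 193359 + 206113 = 399472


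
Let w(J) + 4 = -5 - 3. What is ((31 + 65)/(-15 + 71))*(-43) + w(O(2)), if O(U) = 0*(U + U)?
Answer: -600/7 ≈ -85.714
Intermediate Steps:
O(U) = 0 (O(U) = 0*(2*U) = 0)
w(J) = -12 (w(J) = -4 + (-5 - 3) = -4 - 8 = -12)
((31 + 65)/(-15 + 71))*(-43) + w(O(2)) = ((31 + 65)/(-15 + 71))*(-43) - 12 = (96/56)*(-43) - 12 = (96*(1/56))*(-43) - 12 = (12/7)*(-43) - 12 = -516/7 - 12 = -600/7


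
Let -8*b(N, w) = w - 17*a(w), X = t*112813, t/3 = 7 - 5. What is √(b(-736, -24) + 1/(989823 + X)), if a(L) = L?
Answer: I*√14815425006283/555567 ≈ 6.9282*I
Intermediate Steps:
t = 6 (t = 3*(7 - 5) = 3*2 = 6)
X = 676878 (X = 6*112813 = 676878)
b(N, w) = 2*w (b(N, w) = -(w - 17*w)/8 = -(-2)*w = 2*w)
√(b(-736, -24) + 1/(989823 + X)) = √(2*(-24) + 1/(989823 + 676878)) = √(-48 + 1/1666701) = √(-80001647/1666701) = I*√14815425006283/555567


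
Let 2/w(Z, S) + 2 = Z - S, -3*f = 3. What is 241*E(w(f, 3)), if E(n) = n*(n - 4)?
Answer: 3133/9 ≈ 348.11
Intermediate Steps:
f = -1 (f = -⅓*3 = -1)
w(Z, S) = 2/(-2 + Z - S) (w(Z, S) = 2/(-2 + (Z - S)) = 2/(-2 + Z - S))
E(n) = n*(-4 + n)
241*E(w(f, 3)) = 241*((-2/(2 + 3 - 1*(-1)))*(-4 - 2/(2 + 3 - 1*(-1)))) = 241*((-2/(2 + 3 + 1))*(-4 - 2/(2 + 3 + 1))) = 241*((-2/6)*(-4 - 2/6)) = 241*((-2*⅙)*(-4 - 2*⅙)) = 241*(-(-4 - ⅓)/3) = 241*(-⅓*(-13/3)) = 241*(13/9) = 3133/9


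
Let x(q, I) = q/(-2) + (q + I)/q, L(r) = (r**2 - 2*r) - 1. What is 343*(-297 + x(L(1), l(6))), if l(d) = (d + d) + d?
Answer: -104272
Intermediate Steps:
l(d) = 3*d (l(d) = 2*d + d = 3*d)
L(r) = -1 + r**2 - 2*r
x(q, I) = -q/2 + (I + q)/q (x(q, I) = q*(-1/2) + (I + q)/q = -q/2 + (I + q)/q)
343*(-297 + x(L(1), l(6))) = 343*(-297 + (1 - (-1 + 1**2 - 2*1)/2 + (3*6)/(-1 + 1**2 - 2*1))) = 343*(-297 + (1 - (-1 + 1 - 2)/2 + 18/(-1 + 1 - 2))) = 343*(-297 + (1 - 1/2*(-2) + 18/(-2))) = 343*(-297 + (1 + 1 + 18*(-1/2))) = 343*(-297 + (1 + 1 - 9)) = 343*(-297 - 7) = 343*(-304) = -104272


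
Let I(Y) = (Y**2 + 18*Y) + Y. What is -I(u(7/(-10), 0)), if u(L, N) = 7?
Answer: -182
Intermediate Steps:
I(Y) = Y**2 + 19*Y
-I(u(7/(-10), 0)) = -7*(19 + 7) = -7*26 = -1*182 = -182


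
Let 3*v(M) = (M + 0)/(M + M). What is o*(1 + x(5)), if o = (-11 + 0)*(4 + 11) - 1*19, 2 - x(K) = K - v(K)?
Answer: 1012/3 ≈ 337.33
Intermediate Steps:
v(M) = ⅙ (v(M) = ((M + 0)/(M + M))/3 = (M/((2*M)))/3 = (M*(1/(2*M)))/3 = (⅓)*(½) = ⅙)
x(K) = 13/6 - K (x(K) = 2 - (K - 1*⅙) = 2 - (K - ⅙) = 2 - (-⅙ + K) = 2 + (⅙ - K) = 13/6 - K)
o = -184 (o = -11*15 - 19 = -165 - 19 = -184)
o*(1 + x(5)) = -184*(1 + (13/6 - 1*5)) = -184*(1 + (13/6 - 5)) = -184*(1 - 17/6) = -184*(-11/6) = 1012/3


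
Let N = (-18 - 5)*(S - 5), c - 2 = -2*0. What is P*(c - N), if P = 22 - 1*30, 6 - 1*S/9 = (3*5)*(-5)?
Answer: -133232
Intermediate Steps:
S = 729 (S = 54 - 9*3*5*(-5) = 54 - 135*(-5) = 54 - 9*(-75) = 54 + 675 = 729)
c = 2 (c = 2 - 2*0 = 2 + 0 = 2)
N = -16652 (N = (-18 - 5)*(729 - 5) = -23*724 = -16652)
P = -8 (P = 22 - 30 = -8)
P*(c - N) = -8*(2 - 1*(-16652)) = -8*(2 + 16652) = -8*16654 = -133232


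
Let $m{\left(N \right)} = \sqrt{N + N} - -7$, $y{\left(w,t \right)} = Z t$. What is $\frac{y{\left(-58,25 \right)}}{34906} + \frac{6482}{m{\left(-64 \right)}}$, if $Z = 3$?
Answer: $\frac{1583838119}{6178362} - \frac{51856 i \sqrt{2}}{177} \approx 256.35 - 414.32 i$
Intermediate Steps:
$y{\left(w,t \right)} = 3 t$
$m{\left(N \right)} = 7 + \sqrt{2} \sqrt{N}$ ($m{\left(N \right)} = \sqrt{2 N} + 7 = \sqrt{2} \sqrt{N} + 7 = 7 + \sqrt{2} \sqrt{N}$)
$\frac{y{\left(-58,25 \right)}}{34906} + \frac{6482}{m{\left(-64 \right)}} = \frac{3 \cdot 25}{34906} + \frac{6482}{7 + \sqrt{2} \sqrt{-64}} = 75 \cdot \frac{1}{34906} + \frac{6482}{7 + \sqrt{2} \cdot 8 i} = \frac{75}{34906} + \frac{6482}{7 + 8 i \sqrt{2}}$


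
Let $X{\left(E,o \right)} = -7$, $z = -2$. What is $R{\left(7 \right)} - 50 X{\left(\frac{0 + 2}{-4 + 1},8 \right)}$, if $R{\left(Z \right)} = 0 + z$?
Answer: $348$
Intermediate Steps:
$R{\left(Z \right)} = -2$ ($R{\left(Z \right)} = 0 - 2 = -2$)
$R{\left(7 \right)} - 50 X{\left(\frac{0 + 2}{-4 + 1},8 \right)} = -2 - -350 = -2 + 350 = 348$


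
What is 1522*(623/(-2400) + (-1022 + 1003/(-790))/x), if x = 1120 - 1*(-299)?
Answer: -66930163841/44840400 ≈ -1492.6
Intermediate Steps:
x = 1419 (x = 1120 + 299 = 1419)
1522*(623/(-2400) + (-1022 + 1003/(-790))/x) = 1522*(623/(-2400) + (-1022 + 1003/(-790))/1419) = 1522*(623*(-1/2400) + (-1022 + 1003*(-1/790))*(1/1419)) = 1522*(-623/2400 + (-1022 - 1003/790)*(1/1419)) = 1522*(-623/2400 - 808383/790*1/1419) = 1522*(-623/2400 - 269461/373670) = 1522*(-87950281/89680800) = -66930163841/44840400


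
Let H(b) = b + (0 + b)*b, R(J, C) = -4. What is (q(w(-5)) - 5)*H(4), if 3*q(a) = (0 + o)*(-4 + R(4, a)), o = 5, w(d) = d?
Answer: -1100/3 ≈ -366.67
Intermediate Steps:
H(b) = b + b² (H(b) = b + b*b = b + b²)
q(a) = -40/3 (q(a) = ((0 + 5)*(-4 - 4))/3 = (5*(-8))/3 = (⅓)*(-40) = -40/3)
(q(w(-5)) - 5)*H(4) = (-40/3 - 5)*(4*(1 + 4)) = -220*5/3 = -55/3*20 = -1100/3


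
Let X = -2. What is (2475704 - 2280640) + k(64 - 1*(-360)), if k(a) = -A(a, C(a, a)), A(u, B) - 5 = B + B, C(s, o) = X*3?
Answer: 195071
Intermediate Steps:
C(s, o) = -6 (C(s, o) = -2*3 = -6)
A(u, B) = 5 + 2*B (A(u, B) = 5 + (B + B) = 5 + 2*B)
k(a) = 7 (k(a) = -(5 + 2*(-6)) = -(5 - 12) = -1*(-7) = 7)
(2475704 - 2280640) + k(64 - 1*(-360)) = (2475704 - 2280640) + 7 = 195064 + 7 = 195071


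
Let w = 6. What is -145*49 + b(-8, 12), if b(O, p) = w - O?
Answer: -7091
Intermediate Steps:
b(O, p) = 6 - O
-145*49 + b(-8, 12) = -145*49 + (6 - 1*(-8)) = -7105 + (6 + 8) = -7105 + 14 = -7091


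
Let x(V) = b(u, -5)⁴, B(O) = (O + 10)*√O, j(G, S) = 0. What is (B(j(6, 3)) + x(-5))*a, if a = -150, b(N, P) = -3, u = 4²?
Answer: -12150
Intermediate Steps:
B(O) = √O*(10 + O) (B(O) = (10 + O)*√O = √O*(10 + O))
u = 16
x(V) = 81 (x(V) = (-3)⁴ = 81)
(B(j(6, 3)) + x(-5))*a = (√0*(10 + 0) + 81)*(-150) = (0*10 + 81)*(-150) = (0 + 81)*(-150) = 81*(-150) = -12150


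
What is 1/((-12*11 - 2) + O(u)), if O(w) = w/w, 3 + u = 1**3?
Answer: -1/133 ≈ -0.0075188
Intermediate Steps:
u = -2 (u = -3 + 1**3 = -3 + 1 = -2)
O(w) = 1
1/((-12*11 - 2) + O(u)) = 1/((-12*11 - 2) + 1) = 1/((-132 - 2) + 1) = 1/(-134 + 1) = 1/(-133) = -1/133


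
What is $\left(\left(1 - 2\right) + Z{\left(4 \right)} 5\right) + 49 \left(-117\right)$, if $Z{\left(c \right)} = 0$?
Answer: $-5734$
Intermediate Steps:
$\left(\left(1 - 2\right) + Z{\left(4 \right)} 5\right) + 49 \left(-117\right) = \left(\left(1 - 2\right) + 0 \cdot 5\right) + 49 \left(-117\right) = \left(\left(1 - 2\right) + 0\right) - 5733 = \left(-1 + 0\right) - 5733 = -1 - 5733 = -5734$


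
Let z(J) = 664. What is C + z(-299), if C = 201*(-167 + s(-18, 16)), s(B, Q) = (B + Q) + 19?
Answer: -29486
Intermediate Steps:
s(B, Q) = 19 + B + Q
C = -30150 (C = 201*(-167 + (19 - 18 + 16)) = 201*(-167 + 17) = 201*(-150) = -30150)
C + z(-299) = -30150 + 664 = -29486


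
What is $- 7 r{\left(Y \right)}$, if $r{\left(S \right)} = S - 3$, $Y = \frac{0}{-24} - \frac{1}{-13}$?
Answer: $\frac{266}{13} \approx 20.462$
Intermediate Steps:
$Y = \frac{1}{13}$ ($Y = 0 \left(- \frac{1}{24}\right) - - \frac{1}{13} = 0 + \frac{1}{13} = \frac{1}{13} \approx 0.076923$)
$r{\left(S \right)} = -3 + S$ ($r{\left(S \right)} = S - 3 = -3 + S$)
$- 7 r{\left(Y \right)} = - 7 \left(-3 + \frac{1}{13}\right) = \left(-7\right) \left(- \frac{38}{13}\right) = \frac{266}{13}$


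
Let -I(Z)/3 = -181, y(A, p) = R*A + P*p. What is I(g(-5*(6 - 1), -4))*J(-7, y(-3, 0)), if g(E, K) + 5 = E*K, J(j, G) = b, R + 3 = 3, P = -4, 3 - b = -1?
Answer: 2172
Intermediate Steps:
b = 4 (b = 3 - 1*(-1) = 3 + 1 = 4)
R = 0 (R = -3 + 3 = 0)
y(A, p) = -4*p (y(A, p) = 0*A - 4*p = 0 - 4*p = -4*p)
J(j, G) = 4
g(E, K) = -5 + E*K
I(Z) = 543 (I(Z) = -3*(-181) = 543)
I(g(-5*(6 - 1), -4))*J(-7, y(-3, 0)) = 543*4 = 2172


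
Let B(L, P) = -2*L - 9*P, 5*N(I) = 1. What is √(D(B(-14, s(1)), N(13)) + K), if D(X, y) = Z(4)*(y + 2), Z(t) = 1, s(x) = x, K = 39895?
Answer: √997430/5 ≈ 199.74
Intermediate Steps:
N(I) = ⅕ (N(I) = (⅕)*1 = ⅕)
B(L, P) = -9*P - 2*L
D(X, y) = 2 + y (D(X, y) = 1*(y + 2) = 1*(2 + y) = 2 + y)
√(D(B(-14, s(1)), N(13)) + K) = √((2 + ⅕) + 39895) = √(11/5 + 39895) = √(199486/5) = √997430/5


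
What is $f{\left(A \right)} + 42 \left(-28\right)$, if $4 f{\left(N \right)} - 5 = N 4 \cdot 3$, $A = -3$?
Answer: $- \frac{4735}{4} \approx -1183.8$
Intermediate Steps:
$f{\left(N \right)} = \frac{5}{4} + 3 N$ ($f{\left(N \right)} = \frac{5}{4} + \frac{N 4 \cdot 3}{4} = \frac{5}{4} + \frac{4 N 3}{4} = \frac{5}{4} + \frac{12 N}{4} = \frac{5}{4} + 3 N$)
$f{\left(A \right)} + 42 \left(-28\right) = \left(\frac{5}{4} + 3 \left(-3\right)\right) + 42 \left(-28\right) = \left(\frac{5}{4} - 9\right) - 1176 = - \frac{31}{4} - 1176 = - \frac{4735}{4}$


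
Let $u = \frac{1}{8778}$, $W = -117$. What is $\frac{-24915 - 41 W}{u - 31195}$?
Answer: $\frac{176595804}{273829709} \approx 0.64491$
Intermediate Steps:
$u = \frac{1}{8778} \approx 0.00011392$
$\frac{-24915 - 41 W}{u - 31195} = \frac{-24915 - -4797}{\frac{1}{8778} - 31195} = \frac{-24915 + 4797}{- \frac{273829709}{8778}} = \left(-20118\right) \left(- \frac{8778}{273829709}\right) = \frac{176595804}{273829709}$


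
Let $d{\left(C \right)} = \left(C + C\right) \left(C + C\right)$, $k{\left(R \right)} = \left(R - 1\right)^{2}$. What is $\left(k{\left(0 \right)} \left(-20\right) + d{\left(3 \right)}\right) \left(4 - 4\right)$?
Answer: $0$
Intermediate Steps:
$k{\left(R \right)} = \left(-1 + R\right)^{2}$
$d{\left(C \right)} = 4 C^{2}$ ($d{\left(C \right)} = 2 C 2 C = 4 C^{2}$)
$\left(k{\left(0 \right)} \left(-20\right) + d{\left(3 \right)}\right) \left(4 - 4\right) = \left(\left(-1 + 0\right)^{2} \left(-20\right) + 4 \cdot 3^{2}\right) \left(4 - 4\right) = \left(\left(-1\right)^{2} \left(-20\right) + 4 \cdot 9\right) \left(4 - 4\right) = \left(1 \left(-20\right) + 36\right) 0 = \left(-20 + 36\right) 0 = 16 \cdot 0 = 0$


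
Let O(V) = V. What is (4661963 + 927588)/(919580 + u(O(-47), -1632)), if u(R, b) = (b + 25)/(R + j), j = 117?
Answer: 391268570/64368993 ≈ 6.0785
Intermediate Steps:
u(R, b) = (25 + b)/(117 + R) (u(R, b) = (b + 25)/(R + 117) = (25 + b)/(117 + R))
(4661963 + 927588)/(919580 + u(O(-47), -1632)) = (4661963 + 927588)/(919580 + (25 - 1632)/(117 - 47)) = 5589551/(919580 - 1607/70) = 5589551/(64368993/70) = 5589551*(70/64368993) = 391268570/64368993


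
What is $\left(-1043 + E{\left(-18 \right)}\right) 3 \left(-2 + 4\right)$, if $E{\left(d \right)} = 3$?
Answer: $-6240$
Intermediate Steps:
$\left(-1043 + E{\left(-18 \right)}\right) 3 \left(-2 + 4\right) = \left(-1043 + 3\right) 3 \left(-2 + 4\right) = - 1040 \cdot 3 \cdot 2 = \left(-1040\right) 6 = -6240$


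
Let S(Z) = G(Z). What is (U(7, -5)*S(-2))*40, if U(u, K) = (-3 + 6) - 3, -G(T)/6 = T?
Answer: 0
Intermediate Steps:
G(T) = -6*T
S(Z) = -6*Z
U(u, K) = 0 (U(u, K) = 3 - 3 = 0)
(U(7, -5)*S(-2))*40 = (0*(-6*(-2)))*40 = (0*12)*40 = 0*40 = 0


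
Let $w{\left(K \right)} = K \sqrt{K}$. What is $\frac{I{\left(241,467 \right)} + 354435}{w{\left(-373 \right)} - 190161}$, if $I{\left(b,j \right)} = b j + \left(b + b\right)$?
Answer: $- \frac{44446710852}{18106550519} + \frac{87182036 i \sqrt{373}}{18106550519} \approx -2.4547 + 0.092992 i$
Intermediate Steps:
$w{\left(K \right)} = K^{\frac{3}{2}}$
$I{\left(b,j \right)} = 2 b + b j$ ($I{\left(b,j \right)} = b j + 2 b = 2 b + b j$)
$\frac{I{\left(241,467 \right)} + 354435}{w{\left(-373 \right)} - 190161} = \frac{241 \left(2 + 467\right) + 354435}{\left(-373\right)^{\frac{3}{2}} - 190161} = \frac{241 \cdot 469 + 354435}{- 373 i \sqrt{373} - 190161} = \frac{113029 + 354435}{-190161 - 373 i \sqrt{373}} = \frac{467464}{-190161 - 373 i \sqrt{373}}$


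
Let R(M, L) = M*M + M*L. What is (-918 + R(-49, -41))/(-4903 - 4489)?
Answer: -873/2348 ≈ -0.37181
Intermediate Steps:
R(M, L) = M² + L*M
(-918 + R(-49, -41))/(-4903 - 4489) = (-918 - 49*(-41 - 49))/(-4903 - 4489) = (-918 - 49*(-90))/(-9392) = (-918 + 4410)*(-1/9392) = 3492*(-1/9392) = -873/2348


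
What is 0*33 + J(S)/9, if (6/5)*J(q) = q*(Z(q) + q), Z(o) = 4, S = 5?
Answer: 25/6 ≈ 4.1667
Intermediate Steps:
J(q) = 5*q*(4 + q)/6 (J(q) = 5*(q*(4 + q))/6 = 5*q*(4 + q)/6)
0*33 + J(S)/9 = 0*33 + ((⅚)*5*(4 + 5))/9 = 0 + ((⅚)*5*9)*(⅑) = 0 + (75/2)*(⅑) = 0 + 25/6 = 25/6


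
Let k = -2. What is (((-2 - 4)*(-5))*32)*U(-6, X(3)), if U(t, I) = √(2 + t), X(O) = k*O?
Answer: 1920*I ≈ 1920.0*I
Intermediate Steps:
X(O) = -2*O
(((-2 - 4)*(-5))*32)*U(-6, X(3)) = (((-2 - 4)*(-5))*32)*√(2 - 6) = (-6*(-5)*32)*√(-4) = (30*32)*(2*I) = 960*(2*I) = 1920*I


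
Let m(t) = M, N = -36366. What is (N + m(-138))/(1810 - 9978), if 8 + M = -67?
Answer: 36441/8168 ≈ 4.4614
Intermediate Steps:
M = -75 (M = -8 - 67 = -75)
m(t) = -75
(N + m(-138))/(1810 - 9978) = (-36366 - 75)/(1810 - 9978) = -36441/(-8168) = -36441*(-1/8168) = 36441/8168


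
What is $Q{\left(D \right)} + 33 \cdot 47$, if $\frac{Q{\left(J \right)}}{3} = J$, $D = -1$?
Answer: $1548$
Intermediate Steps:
$Q{\left(J \right)} = 3 J$
$Q{\left(D \right)} + 33 \cdot 47 = 3 \left(-1\right) + 33 \cdot 47 = -3 + 1551 = 1548$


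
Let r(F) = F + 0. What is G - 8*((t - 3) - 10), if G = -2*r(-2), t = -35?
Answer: 388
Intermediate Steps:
r(F) = F
G = 4 (G = -2*(-2) = 4)
G - 8*((t - 3) - 10) = 4 - 8*((-35 - 3) - 10) = 4 - 8*(-38 - 10) = 4 - 8*(-48) = 4 + 384 = 388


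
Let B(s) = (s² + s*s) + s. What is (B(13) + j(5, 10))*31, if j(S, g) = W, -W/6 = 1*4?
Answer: 10137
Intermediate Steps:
B(s) = s + 2*s² (B(s) = (s² + s²) + s = 2*s² + s = s + 2*s²)
W = -24 (W = -6*4 = -24)
j(S, g) = -24
(B(13) + j(5, 10))*31 = (13*(1 + 2*13) - 24)*31 = (13*(1 + 26) - 24)*31 = (13*27 - 24)*31 = (351 - 24)*31 = 327*31 = 10137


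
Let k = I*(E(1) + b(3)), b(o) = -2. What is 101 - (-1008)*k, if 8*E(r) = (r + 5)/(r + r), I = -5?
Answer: 8291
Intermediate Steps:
E(r) = (5 + r)/(16*r) (E(r) = ((r + 5)/(r + r))/8 = ((5 + r)/((2*r)))/8 = ((5 + r)*(1/(2*r)))/8 = ((5 + r)/(2*r))/8 = (5 + r)/(16*r))
k = 65/8 (k = -5*((1/16)*(5 + 1)/1 - 2) = -5*((1/16)*1*6 - 2) = -5*(3/8 - 2) = -5*(-13/8) = 65/8 ≈ 8.1250)
101 - (-1008)*k = 101 - (-1008)*65/8 = 101 - 144*(-455/8) = 101 + 8190 = 8291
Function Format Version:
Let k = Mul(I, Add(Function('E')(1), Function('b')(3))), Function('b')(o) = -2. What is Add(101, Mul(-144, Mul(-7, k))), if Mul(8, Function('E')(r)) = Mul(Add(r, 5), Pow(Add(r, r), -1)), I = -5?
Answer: 8291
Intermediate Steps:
Function('E')(r) = Mul(Rational(1, 16), Pow(r, -1), Add(5, r)) (Function('E')(r) = Mul(Rational(1, 8), Mul(Add(r, 5), Pow(Add(r, r), -1))) = Mul(Rational(1, 8), Mul(Add(5, r), Pow(Mul(2, r), -1))) = Mul(Rational(1, 8), Mul(Add(5, r), Mul(Rational(1, 2), Pow(r, -1)))) = Mul(Rational(1, 8), Mul(Rational(1, 2), Pow(r, -1), Add(5, r))) = Mul(Rational(1, 16), Pow(r, -1), Add(5, r)))
k = Rational(65, 8) (k = Mul(-5, Add(Mul(Rational(1, 16), Pow(1, -1), Add(5, 1)), -2)) = Mul(-5, Add(Mul(Rational(1, 16), 1, 6), -2)) = Mul(-5, Add(Rational(3, 8), -2)) = Mul(-5, Rational(-13, 8)) = Rational(65, 8) ≈ 8.1250)
Add(101, Mul(-144, Mul(-7, k))) = Add(101, Mul(-144, Mul(-7, Rational(65, 8)))) = Add(101, Mul(-144, Rational(-455, 8))) = Add(101, 8190) = 8291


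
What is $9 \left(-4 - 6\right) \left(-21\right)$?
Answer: $1890$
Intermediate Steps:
$9 \left(-4 - 6\right) \left(-21\right) = 9 \left(-10\right) \left(-21\right) = \left(-90\right) \left(-21\right) = 1890$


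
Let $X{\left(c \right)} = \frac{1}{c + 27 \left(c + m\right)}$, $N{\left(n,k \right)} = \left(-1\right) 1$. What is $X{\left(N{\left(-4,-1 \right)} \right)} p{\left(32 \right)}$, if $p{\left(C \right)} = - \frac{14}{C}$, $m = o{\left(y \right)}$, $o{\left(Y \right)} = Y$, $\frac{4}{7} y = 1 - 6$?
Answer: $\frac{1}{604} \approx 0.0016556$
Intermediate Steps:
$y = - \frac{35}{4}$ ($y = \frac{7 \left(1 - 6\right)}{4} = \frac{7}{4} \left(-5\right) = - \frac{35}{4} \approx -8.75$)
$N{\left(n,k \right)} = -1$
$m = - \frac{35}{4} \approx -8.75$
$X{\left(c \right)} = \frac{1}{- \frac{945}{4} + 28 c}$ ($X{\left(c \right)} = \frac{1}{c + 27 \left(c - \frac{35}{4}\right)} = \frac{1}{c + 27 \left(- \frac{35}{4} + c\right)} = \frac{1}{c + \left(- \frac{945}{4} + 27 c\right)} = \frac{1}{- \frac{945}{4} + 28 c}$)
$X{\left(N{\left(-4,-1 \right)} \right)} p{\left(32 \right)} = \frac{4}{7 \left(-135 + 16 \left(-1\right)\right)} \left(- \frac{14}{32}\right) = \frac{4}{7 \left(-135 - 16\right)} \left(\left(-14\right) \frac{1}{32}\right) = \frac{4}{7 \left(-151\right)} \left(- \frac{7}{16}\right) = \frac{4}{7} \left(- \frac{1}{151}\right) \left(- \frac{7}{16}\right) = \left(- \frac{4}{1057}\right) \left(- \frac{7}{16}\right) = \frac{1}{604}$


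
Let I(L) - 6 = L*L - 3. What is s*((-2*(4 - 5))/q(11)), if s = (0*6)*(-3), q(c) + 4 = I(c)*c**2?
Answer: 0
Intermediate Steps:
I(L) = 3 + L**2 (I(L) = 6 + (L*L - 3) = 6 + (L**2 - 3) = 6 + (-3 + L**2) = 3 + L**2)
q(c) = -4 + c**2*(3 + c**2) (q(c) = -4 + (3 + c**2)*c**2 = -4 + c**2*(3 + c**2))
s = 0 (s = 0*(-3) = 0)
s*((-2*(4 - 5))/q(11)) = 0*((-2*(4 - 5))/(-4 + 11**2*(3 + 11**2))) = 0*((-2*(-1))/(-4 + 121*(3 + 121))) = 0*(2/(-4 + 121*124)) = 0*(2/(-4 + 15004)) = 0*(2/15000) = 0*(2*(1/15000)) = 0*(1/7500) = 0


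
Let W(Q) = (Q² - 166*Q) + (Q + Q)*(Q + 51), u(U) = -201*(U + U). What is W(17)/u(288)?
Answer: 221/115776 ≈ 0.0019089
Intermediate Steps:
u(U) = -402*U
W(Q) = Q² - 166*Q + 2*Q*(51 + Q) (W(Q) = (Q² - 166*Q) + (2*Q)*(51 + Q) = (Q² - 166*Q) + 2*Q*(51 + Q) = Q² - 166*Q + 2*Q*(51 + Q))
W(17)/u(288) = (17*(-64 + 3*17))/((-402*288)) = (17*(-64 + 51))/(-115776) = (17*(-13))*(-1/115776) = -221*(-1/115776) = 221/115776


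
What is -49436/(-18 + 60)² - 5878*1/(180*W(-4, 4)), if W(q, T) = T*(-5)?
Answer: -2327789/88200 ≈ -26.392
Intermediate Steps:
W(q, T) = -5*T
-49436/(-18 + 60)² - 5878*1/(180*W(-4, 4)) = -49436/(-18 + 60)² - 5878/((-5*4*(-36))*(-5)) = -49436/(42²) - 5878/(-20*(-36)*(-5)) = -49436/1764 - 5878/(720*(-5)) = -49436*1/1764 - 5878/(-3600) = -12359/441 - 5878*(-1/3600) = -12359/441 + 2939/1800 = -2327789/88200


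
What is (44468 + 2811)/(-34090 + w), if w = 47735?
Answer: 47279/13645 ≈ 3.4649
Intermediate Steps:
(44468 + 2811)/(-34090 + w) = (44468 + 2811)/(-34090 + 47735) = 47279/13645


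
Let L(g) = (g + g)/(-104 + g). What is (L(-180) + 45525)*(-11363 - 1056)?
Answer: -40142740935/71 ≈ -5.6539e+8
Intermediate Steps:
L(g) = 2*g/(-104 + g) (L(g) = (2*g)/(-104 + g) = 2*g/(-104 + g))
(L(-180) + 45525)*(-11363 - 1056) = (2*(-180)/(-104 - 180) + 45525)*(-11363 - 1056) = (2*(-180)/(-284) + 45525)*(-12419) = (2*(-180)*(-1/284) + 45525)*(-12419) = (90/71 + 45525)*(-12419) = (3232365/71)*(-12419) = -40142740935/71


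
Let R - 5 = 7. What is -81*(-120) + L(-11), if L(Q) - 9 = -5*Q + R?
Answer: 9796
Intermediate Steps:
R = 12 (R = 5 + 7 = 12)
L(Q) = 21 - 5*Q (L(Q) = 9 + (-5*Q + 12) = 9 + (12 - 5*Q) = 21 - 5*Q)
-81*(-120) + L(-11) = -81*(-120) + (21 - 5*(-11)) = 9720 + (21 + 55) = 9720 + 76 = 9796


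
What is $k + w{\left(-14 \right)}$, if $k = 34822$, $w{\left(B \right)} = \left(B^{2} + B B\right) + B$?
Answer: $35200$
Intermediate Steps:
$w{\left(B \right)} = B + 2 B^{2}$ ($w{\left(B \right)} = \left(B^{2} + B^{2}\right) + B = 2 B^{2} + B = B + 2 B^{2}$)
$k + w{\left(-14 \right)} = 34822 - 14 \left(1 + 2 \left(-14\right)\right) = 34822 - 14 \left(1 - 28\right) = 34822 - -378 = 34822 + 378 = 35200$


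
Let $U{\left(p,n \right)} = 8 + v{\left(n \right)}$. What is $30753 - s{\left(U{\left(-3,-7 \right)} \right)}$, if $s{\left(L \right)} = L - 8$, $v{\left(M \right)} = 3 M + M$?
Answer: $30781$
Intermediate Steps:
$v{\left(M \right)} = 4 M$
$U{\left(p,n \right)} = 8 + 4 n$
$s{\left(L \right)} = -8 + L$ ($s{\left(L \right)} = L - 8 = -8 + L$)
$30753 - s{\left(U{\left(-3,-7 \right)} \right)} = 30753 - \left(-8 + \left(8 + 4 \left(-7\right)\right)\right) = 30753 - \left(-8 + \left(8 - 28\right)\right) = 30753 - \left(-8 - 20\right) = 30753 - -28 = 30753 + 28 = 30781$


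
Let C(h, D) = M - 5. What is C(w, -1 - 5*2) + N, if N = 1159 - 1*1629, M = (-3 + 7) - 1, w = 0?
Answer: -472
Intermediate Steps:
M = 3 (M = 4 - 1 = 3)
C(h, D) = -2 (C(h, D) = 3 - 5 = -2)
N = -470 (N = 1159 - 1629 = -470)
C(w, -1 - 5*2) + N = -2 - 470 = -472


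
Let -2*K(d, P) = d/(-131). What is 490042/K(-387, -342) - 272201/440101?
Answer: -56505114593191/170319087 ≈ -3.3176e+5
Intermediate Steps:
K(d, P) = d/262 (K(d, P) = -d/(2*(-131)) = -d*(-1)/(2*131) = -(-1)*d/262 = d/262)
490042/K(-387, -342) - 272201/440101 = 490042/(((1/262)*(-387))) - 272201/440101 = 490042/(-387/262) - 272201*1/440101 = 490042*(-262/387) - 272201/440101 = -128391004/387 - 272201/440101 = -56505114593191/170319087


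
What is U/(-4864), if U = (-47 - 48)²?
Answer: -475/256 ≈ -1.8555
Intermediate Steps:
U = 9025 (U = (-95)² = 9025)
U/(-4864) = 9025/(-4864) = 9025*(-1/4864) = -475/256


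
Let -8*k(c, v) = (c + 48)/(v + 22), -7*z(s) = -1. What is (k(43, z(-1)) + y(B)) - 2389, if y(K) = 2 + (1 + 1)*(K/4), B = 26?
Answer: -2944397/1240 ≈ -2374.5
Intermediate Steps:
z(s) = 1/7 (z(s) = -1/7*(-1) = 1/7)
k(c, v) = -(48 + c)/(8*(22 + v)) (k(c, v) = -(c + 48)/(8*(v + 22)) = -(48 + c)/(8*(22 + v)))
y(K) = 2 + K/2 (y(K) = 2 + 2*(K*(1/4)) = 2 + 2*(K/4) = 2 + K/2)
(k(43, z(-1)) + y(B)) - 2389 = ((-48 - 1*43)/(8*(22 + 1/7)) + (2 + (1/2)*26)) - 2389 = ((-48 - 43)/(8*(155/7)) + (2 + 13)) - 2389 = ((1/8)*(7/155)*(-91) + 15) - 2389 = (-637/1240 + 15) - 2389 = 17963/1240 - 2389 = -2944397/1240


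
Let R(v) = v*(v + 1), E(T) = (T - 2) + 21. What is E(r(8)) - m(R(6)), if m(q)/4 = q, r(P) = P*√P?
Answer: -149 + 16*√2 ≈ -126.37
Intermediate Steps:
r(P) = P^(3/2)
E(T) = 19 + T (E(T) = (-2 + T) + 21 = 19 + T)
R(v) = v*(1 + v)
m(q) = 4*q
E(r(8)) - m(R(6)) = (19 + 8^(3/2)) - 4*6*(1 + 6) = (19 + 16*√2) - 4*6*7 = (19 + 16*√2) - 4*42 = (19 + 16*√2) - 1*168 = (19 + 16*√2) - 168 = -149 + 16*√2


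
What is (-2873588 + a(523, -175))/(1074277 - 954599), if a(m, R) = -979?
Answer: -2874567/119678 ≈ -24.019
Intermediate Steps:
(-2873588 + a(523, -175))/(1074277 - 954599) = (-2873588 - 979)/(1074277 - 954599) = -2874567/119678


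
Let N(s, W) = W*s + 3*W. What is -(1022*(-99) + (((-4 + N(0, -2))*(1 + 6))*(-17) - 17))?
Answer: 100005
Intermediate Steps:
N(s, W) = 3*W + W*s
-(1022*(-99) + (((-4 + N(0, -2))*(1 + 6))*(-17) - 17)) = -(1022*(-99) + (((-4 - 2*(3 + 0))*(1 + 6))*(-17) - 17)) = -(-101178 + (((-4 - 2*3)*7)*(-17) - 17)) = -(-101178 + (((-4 - 6)*7)*(-17) - 17)) = -(-101178 + (-10*7*(-17) - 17)) = -(-101178 + (-70*(-17) - 17)) = -(-101178 + (1190 - 17)) = -(-101178 + 1173) = -1*(-100005) = 100005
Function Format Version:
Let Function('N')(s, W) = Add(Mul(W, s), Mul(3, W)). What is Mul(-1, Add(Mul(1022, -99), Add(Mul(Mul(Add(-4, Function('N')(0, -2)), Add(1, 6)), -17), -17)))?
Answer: 100005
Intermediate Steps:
Function('N')(s, W) = Add(Mul(3, W), Mul(W, s))
Mul(-1, Add(Mul(1022, -99), Add(Mul(Mul(Add(-4, Function('N')(0, -2)), Add(1, 6)), -17), -17))) = Mul(-1, Add(Mul(1022, -99), Add(Mul(Mul(Add(-4, Mul(-2, Add(3, 0))), Add(1, 6)), -17), -17))) = Mul(-1, Add(-101178, Add(Mul(Mul(Add(-4, Mul(-2, 3)), 7), -17), -17))) = Mul(-1, Add(-101178, Add(Mul(Mul(Add(-4, -6), 7), -17), -17))) = Mul(-1, Add(-101178, Add(Mul(Mul(-10, 7), -17), -17))) = Mul(-1, Add(-101178, Add(Mul(-70, -17), -17))) = Mul(-1, Add(-101178, Add(1190, -17))) = Mul(-1, Add(-101178, 1173)) = Mul(-1, -100005) = 100005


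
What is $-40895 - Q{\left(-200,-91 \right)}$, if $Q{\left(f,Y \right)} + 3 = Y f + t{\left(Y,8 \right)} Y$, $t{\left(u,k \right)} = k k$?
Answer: $-53268$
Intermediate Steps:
$t{\left(u,k \right)} = k^{2}$
$Q{\left(f,Y \right)} = -3 + 64 Y + Y f$ ($Q{\left(f,Y \right)} = -3 + \left(Y f + 8^{2} Y\right) = -3 + \left(Y f + 64 Y\right) = -3 + \left(64 Y + Y f\right) = -3 + 64 Y + Y f$)
$-40895 - Q{\left(-200,-91 \right)} = -40895 - \left(-3 + 64 \left(-91\right) - -18200\right) = -40895 - \left(-3 - 5824 + 18200\right) = -40895 - 12373 = -53268$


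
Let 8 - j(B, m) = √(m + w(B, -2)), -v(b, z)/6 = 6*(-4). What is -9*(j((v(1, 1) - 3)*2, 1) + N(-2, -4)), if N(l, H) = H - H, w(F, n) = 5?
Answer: -72 + 9*√6 ≈ -49.955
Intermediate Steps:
v(b, z) = 144 (v(b, z) = -36*(-4) = -6*(-24) = 144)
N(l, H) = 0
j(B, m) = 8 - √(5 + m) (j(B, m) = 8 - √(m + 5) = 8 - √(5 + m))
-9*(j((v(1, 1) - 3)*2, 1) + N(-2, -4)) = -9*((8 - √(5 + 1)) + 0) = -9*((8 - √6) + 0) = -9*(8 - √6) = -72 + 9*√6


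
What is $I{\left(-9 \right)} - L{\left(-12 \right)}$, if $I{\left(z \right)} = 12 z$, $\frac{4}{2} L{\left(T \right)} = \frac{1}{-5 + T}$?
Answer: $- \frac{3671}{34} \approx -107.97$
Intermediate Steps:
$L{\left(T \right)} = \frac{1}{2 \left(-5 + T\right)}$
$I{\left(-9 \right)} - L{\left(-12 \right)} = 12 \left(-9\right) - \frac{1}{2 \left(-5 - 12\right)} = -108 - \frac{1}{2 \left(-17\right)} = -108 - \frac{1}{2} \left(- \frac{1}{17}\right) = -108 - - \frac{1}{34} = -108 + \frac{1}{34} = - \frac{3671}{34}$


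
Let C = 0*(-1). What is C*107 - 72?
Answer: -72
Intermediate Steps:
C = 0
C*107 - 72 = 0*107 - 72 = 0 - 72 = -72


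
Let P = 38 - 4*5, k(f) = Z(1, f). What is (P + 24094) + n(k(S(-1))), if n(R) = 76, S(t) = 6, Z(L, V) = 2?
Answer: 24188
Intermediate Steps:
k(f) = 2
P = 18 (P = 38 - 20 = 18)
(P + 24094) + n(k(S(-1))) = (18 + 24094) + 76 = 24112 + 76 = 24188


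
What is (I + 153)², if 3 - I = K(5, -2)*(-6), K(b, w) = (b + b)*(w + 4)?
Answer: 76176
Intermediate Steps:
K(b, w) = 2*b*(4 + w) (K(b, w) = (2*b)*(4 + w) = 2*b*(4 + w))
I = 123 (I = 3 - 2*5*(4 - 2)*(-6) = 3 - 2*5*2*(-6) = 3 - 20*(-6) = 3 - 1*(-120) = 3 + 120 = 123)
(I + 153)² = (123 + 153)² = 276² = 76176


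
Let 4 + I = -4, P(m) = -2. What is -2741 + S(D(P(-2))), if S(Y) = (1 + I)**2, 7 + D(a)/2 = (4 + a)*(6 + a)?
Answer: -2692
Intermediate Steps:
D(a) = -14 + 2*(4 + a)*(6 + a) (D(a) = -14 + 2*((4 + a)*(6 + a)) = -14 + 2*(4 + a)*(6 + a))
I = -8 (I = -4 - 4 = -8)
S(Y) = 49 (S(Y) = (1 - 8)**2 = (-7)**2 = 49)
-2741 + S(D(P(-2))) = -2741 + 49 = -2692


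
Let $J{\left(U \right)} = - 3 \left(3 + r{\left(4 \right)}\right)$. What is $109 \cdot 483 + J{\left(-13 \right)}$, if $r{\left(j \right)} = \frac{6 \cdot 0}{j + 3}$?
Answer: $52638$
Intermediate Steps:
$r{\left(j \right)} = 0$ ($r{\left(j \right)} = \frac{0}{3 + j} = 0$)
$J{\left(U \right)} = -9$ ($J{\left(U \right)} = - 3 \left(3 + 0\right) = \left(-3\right) 3 = -9$)
$109 \cdot 483 + J{\left(-13 \right)} = 109 \cdot 483 - 9 = 52647 - 9 = 52638$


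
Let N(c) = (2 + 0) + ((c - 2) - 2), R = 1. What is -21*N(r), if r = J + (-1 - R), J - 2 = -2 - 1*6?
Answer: 210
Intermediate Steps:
J = -6 (J = 2 + (-2 - 1*6) = 2 + (-2 - 6) = 2 - 8 = -6)
r = -8 (r = -6 + (-1 - 1*1) = -6 + (-1 - 1) = -6 - 2 = -8)
N(c) = -2 + c (N(c) = 2 + ((-2 + c) - 2) = 2 + (-4 + c) = -2 + c)
-21*N(r) = -21*(-2 - 8) = -21*(-10) = 210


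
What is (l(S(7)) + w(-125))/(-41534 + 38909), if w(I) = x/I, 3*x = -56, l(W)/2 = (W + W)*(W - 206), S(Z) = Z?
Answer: 298492/140625 ≈ 2.1226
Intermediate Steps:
l(W) = 4*W*(-206 + W) (l(W) = 2*((W + W)*(W - 206)) = 2*((2*W)*(-206 + W)) = 2*(2*W*(-206 + W)) = 4*W*(-206 + W))
x = -56/3 (x = (⅓)*(-56) = -56/3 ≈ -18.667)
w(I) = -56/(3*I)
(l(S(7)) + w(-125))/(-41534 + 38909) = (4*7*(-206 + 7) - 56/3/(-125))/(-41534 + 38909) = (4*7*(-199) - 56/3*(-1/125))/(-2625) = (-5572 + 56/375)*(-1/2625) = -2089444/375*(-1/2625) = 298492/140625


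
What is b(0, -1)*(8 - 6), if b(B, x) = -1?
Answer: -2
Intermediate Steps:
b(0, -1)*(8 - 6) = -(8 - 6) = -1*2 = -2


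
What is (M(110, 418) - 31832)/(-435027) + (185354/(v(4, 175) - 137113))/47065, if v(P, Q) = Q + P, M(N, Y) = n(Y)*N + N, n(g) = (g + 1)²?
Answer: -62127861212605019/1401830724207585 ≈ -44.319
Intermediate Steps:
n(g) = (1 + g)²
M(N, Y) = N + N*(1 + Y)² (M(N, Y) = (1 + Y)²*N + N = N*(1 + Y)² + N = N + N*(1 + Y)²)
v(P, Q) = P + Q
(M(110, 418) - 31832)/(-435027) + (185354/(v(4, 175) - 137113))/47065 = (110*(1 + (1 + 418)²) - 31832)/(-435027) + (185354/((4 + 175) - 137113))/47065 = (110*(1 + 419²) - 31832)*(-1/435027) + (185354/(179 - 137113))*(1/47065) = (110*(1 + 175561) - 31832)*(-1/435027) + (185354/(-136934))*(1/47065) = (110*175562 - 31832)*(-1/435027) + (185354*(-1/136934))*(1/47065) = (19311820 - 31832)*(-1/435027) - 92677/68467*1/47065 = 19279988*(-1/435027) - 92677/3222399355 = -19279988/435027 - 92677/3222399355 = -62127861212605019/1401830724207585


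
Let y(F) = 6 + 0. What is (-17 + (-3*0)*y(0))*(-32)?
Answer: 544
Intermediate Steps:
y(F) = 6
(-17 + (-3*0)*y(0))*(-32) = (-17 - 3*0*6)*(-32) = (-17 + 0*6)*(-32) = (-17 + 0)*(-32) = -17*(-32) = 544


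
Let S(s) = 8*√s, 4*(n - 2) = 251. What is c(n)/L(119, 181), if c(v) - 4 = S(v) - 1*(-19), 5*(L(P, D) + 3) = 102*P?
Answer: 115/12123 + 20*√259/12123 ≈ 0.036036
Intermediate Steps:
L(P, D) = -3 + 102*P/5 (L(P, D) = -3 + (102*P)/5 = -3 + 102*P/5)
n = 259/4 (n = 2 + (¼)*251 = 2 + 251/4 = 259/4 ≈ 64.750)
c(v) = 23 + 8*√v (c(v) = 4 + (8*√v - 1*(-19)) = 4 + (8*√v + 19) = 4 + (19 + 8*√v) = 23 + 8*√v)
c(n)/L(119, 181) = (23 + 8*√(259/4))/(-3 + (102/5)*119) = (23 + 8*(√259/2))/(-3 + 12138/5) = (23 + 4*√259)/(12123/5) = (23 + 4*√259)*(5/12123) = 115/12123 + 20*√259/12123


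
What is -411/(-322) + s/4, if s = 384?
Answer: 31323/322 ≈ 97.276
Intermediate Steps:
-411/(-322) + s/4 = -411/(-322) + 384/4 = -411*(-1/322) + 384*(1/4) = 411/322 + 96 = 31323/322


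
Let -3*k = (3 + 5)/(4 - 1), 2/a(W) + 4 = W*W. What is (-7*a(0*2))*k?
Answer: -28/9 ≈ -3.1111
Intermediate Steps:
a(W) = 2/(-4 + W**2) (a(W) = 2/(-4 + W*W) = 2/(-4 + W**2))
k = -8/9 (k = -(3 + 5)/(3*(4 - 1)) = -8/(3*3) = -1/3*8/3 = -8/9 ≈ -0.88889)
(-7*a(0*2))*k = -14/(-4 + (0*2)**2)*(-8/9) = -14/(-4 + 0**2)*(-8/9) = -14/(-4 + 0)*(-8/9) = -14/(-4)*(-8/9) = -14*(-1)/4*(-8/9) = -7*(-1/2)*(-8/9) = (7/2)*(-8/9) = -28/9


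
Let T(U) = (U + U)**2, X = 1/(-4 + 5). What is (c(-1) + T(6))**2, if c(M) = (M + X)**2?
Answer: 20736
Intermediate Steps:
X = 1 (X = 1/1 = 1)
c(M) = (1 + M)**2 (c(M) = (M + 1)**2 = (1 + M)**2)
T(U) = 4*U**2 (T(U) = (2*U)**2 = 4*U**2)
(c(-1) + T(6))**2 = ((1 - 1)**2 + 4*6**2)**2 = (0**2 + 4*36)**2 = (0 + 144)**2 = 144**2 = 20736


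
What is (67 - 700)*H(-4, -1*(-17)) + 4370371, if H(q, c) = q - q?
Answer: 4370371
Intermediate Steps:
H(q, c) = 0
(67 - 700)*H(-4, -1*(-17)) + 4370371 = (67 - 700)*0 + 4370371 = -633*0 + 4370371 = 0 + 4370371 = 4370371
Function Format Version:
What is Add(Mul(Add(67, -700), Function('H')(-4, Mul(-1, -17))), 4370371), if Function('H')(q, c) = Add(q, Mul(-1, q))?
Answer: 4370371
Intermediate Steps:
Function('H')(q, c) = 0
Add(Mul(Add(67, -700), Function('H')(-4, Mul(-1, -17))), 4370371) = Add(Mul(Add(67, -700), 0), 4370371) = Add(Mul(-633, 0), 4370371) = Add(0, 4370371) = 4370371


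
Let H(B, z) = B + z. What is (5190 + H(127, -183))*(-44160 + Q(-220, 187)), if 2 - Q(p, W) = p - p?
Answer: -226707172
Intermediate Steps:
Q(p, W) = 2 (Q(p, W) = 2 - (p - p) = 2 - 1*0 = 2 + 0 = 2)
(5190 + H(127, -183))*(-44160 + Q(-220, 187)) = (5190 + (127 - 183))*(-44160 + 2) = (5190 - 56)*(-44158) = 5134*(-44158) = -226707172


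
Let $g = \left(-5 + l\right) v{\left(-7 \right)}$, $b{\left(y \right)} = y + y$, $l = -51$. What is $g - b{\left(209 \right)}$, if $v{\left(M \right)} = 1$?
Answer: $-474$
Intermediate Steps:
$b{\left(y \right)} = 2 y$
$g = -56$ ($g = \left(-5 - 51\right) 1 = \left(-56\right) 1 = -56$)
$g - b{\left(209 \right)} = -56 - 2 \cdot 209 = -56 - 418 = -474$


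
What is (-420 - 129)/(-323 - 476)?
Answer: 549/799 ≈ 0.68711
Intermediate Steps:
(-420 - 129)/(-323 - 476) = -549/(-799) = -549*(-1/799) = 549/799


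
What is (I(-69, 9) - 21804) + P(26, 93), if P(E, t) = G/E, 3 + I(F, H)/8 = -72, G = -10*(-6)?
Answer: -291222/13 ≈ -22402.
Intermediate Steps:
G = 60
I(F, H) = -600 (I(F, H) = -24 + 8*(-72) = -24 - 576 = -600)
P(E, t) = 60/E
(I(-69, 9) - 21804) + P(26, 93) = (-600 - 21804) + 60/26 = -22404 + 60*(1/26) = -22404 + 30/13 = -291222/13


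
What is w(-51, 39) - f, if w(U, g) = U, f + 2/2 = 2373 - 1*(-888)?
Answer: -3311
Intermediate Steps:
f = 3260 (f = -1 + (2373 - 1*(-888)) = -1 + (2373 + 888) = -1 + 3261 = 3260)
w(-51, 39) - f = -51 - 1*3260 = -51 - 3260 = -3311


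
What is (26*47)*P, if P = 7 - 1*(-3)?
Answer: 12220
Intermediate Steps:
P = 10 (P = 7 + 3 = 10)
(26*47)*P = (26*47)*10 = 1222*10 = 12220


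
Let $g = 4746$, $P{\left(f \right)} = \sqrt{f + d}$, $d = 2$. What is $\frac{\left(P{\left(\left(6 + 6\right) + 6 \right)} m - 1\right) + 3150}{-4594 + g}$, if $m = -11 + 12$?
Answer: $\frac{3149}{152} + \frac{\sqrt{5}}{76} \approx 20.747$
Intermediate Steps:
$P{\left(f \right)} = \sqrt{2 + f}$ ($P{\left(f \right)} = \sqrt{f + 2} = \sqrt{2 + f}$)
$m = 1$
$\frac{\left(P{\left(\left(6 + 6\right) + 6 \right)} m - 1\right) + 3150}{-4594 + g} = \frac{\left(\sqrt{2 + \left(\left(6 + 6\right) + 6\right)} 1 - 1\right) + 3150}{-4594 + 4746} = \frac{\left(\sqrt{2 + \left(12 + 6\right)} 1 - 1\right) + 3150}{152} = \left(\left(\sqrt{2 + 18} \cdot 1 - 1\right) + 3150\right) \frac{1}{152} = \left(\left(\sqrt{20} \cdot 1 - 1\right) + 3150\right) \frac{1}{152} = \left(\left(2 \sqrt{5} \cdot 1 - 1\right) + 3150\right) \frac{1}{152} = \left(\left(2 \sqrt{5} - 1\right) + 3150\right) \frac{1}{152} = \left(\left(-1 + 2 \sqrt{5}\right) + 3150\right) \frac{1}{152} = \left(3149 + 2 \sqrt{5}\right) \frac{1}{152} = \frac{3149}{152} + \frac{\sqrt{5}}{76}$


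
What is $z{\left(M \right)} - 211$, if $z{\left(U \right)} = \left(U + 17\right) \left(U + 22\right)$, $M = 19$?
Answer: $1265$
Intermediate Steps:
$z{\left(U \right)} = \left(17 + U\right) \left(22 + U\right)$
$z{\left(M \right)} - 211 = \left(374 + 19^{2} + 39 \cdot 19\right) - 211 = \left(374 + 361 + 741\right) - 211 = 1476 - 211 = 1265$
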